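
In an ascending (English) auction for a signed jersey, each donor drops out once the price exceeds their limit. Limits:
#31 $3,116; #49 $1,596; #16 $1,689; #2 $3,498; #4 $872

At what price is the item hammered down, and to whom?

Ascending (English) auction: the price rises until one bidder remains; the winner pays the price at which the last rival dropped out.
Limits ranked: 3,498 (#2) > 3,116 (#31) > 1,689 (#16) > 1,596 (#49) > 872 (#4)
Once the price passes $3,116, only #2 is left; the hammer falls at #31's limit of $3,116.

#2 wins at $3,116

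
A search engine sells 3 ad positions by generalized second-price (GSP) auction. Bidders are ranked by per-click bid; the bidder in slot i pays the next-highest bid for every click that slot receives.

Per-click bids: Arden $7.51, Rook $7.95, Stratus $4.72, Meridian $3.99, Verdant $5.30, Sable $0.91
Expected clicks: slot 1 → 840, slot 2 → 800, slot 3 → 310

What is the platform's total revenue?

Ranked by bid: $7.95 (Rook) > $7.51 (Arden) > $5.30 (Verdant) > $4.72 (Stratus) > …
Slot 1: Rook pays $7.51 × 840 = $6308.40
Slot 2: Arden pays $5.30 × 800 = $4240.00
Slot 3: Verdant pays $4.72 × 310 = $1463.20
Total = $12011.60

Total revenue: $12011.60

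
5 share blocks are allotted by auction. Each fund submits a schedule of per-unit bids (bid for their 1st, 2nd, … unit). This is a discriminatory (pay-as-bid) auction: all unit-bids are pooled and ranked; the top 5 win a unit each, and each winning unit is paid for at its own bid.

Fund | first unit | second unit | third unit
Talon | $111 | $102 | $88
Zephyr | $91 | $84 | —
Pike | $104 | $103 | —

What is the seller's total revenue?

Total revenue: $511

Merging the schedules and taking the best 5: 111 (Talon-1), 104 (Pike-1), 103 (Pike-2), 102 (Talon-2), 91 (Zephyr-1)
Next rejected bid: $88 (not a price — pay-as-bid).
Each winning unit pays its own bid.
Revenue = 111 + 104 + 103 + 102 + 91 = $511.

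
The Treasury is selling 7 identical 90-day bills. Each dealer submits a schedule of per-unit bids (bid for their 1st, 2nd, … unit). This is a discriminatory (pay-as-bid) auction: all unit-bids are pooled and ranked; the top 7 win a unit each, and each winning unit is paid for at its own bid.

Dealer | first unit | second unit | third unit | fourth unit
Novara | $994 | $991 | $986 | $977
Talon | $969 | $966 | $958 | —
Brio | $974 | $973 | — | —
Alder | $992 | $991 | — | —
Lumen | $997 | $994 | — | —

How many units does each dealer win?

Pooled unit-bids ranked (top 7): 997 (Lumen-1), 994 (Novara-1), 994 (Lumen-2), 992 (Alder-1), 991 (Novara-2), 991 (Alder-2), 986 (Novara-3)
Next rejected bid: $977 (not a price — pay-as-bid).
Allocation: Alder 2, Lumen 2, Novara 3.

Alder 2, Lumen 2, Novara 3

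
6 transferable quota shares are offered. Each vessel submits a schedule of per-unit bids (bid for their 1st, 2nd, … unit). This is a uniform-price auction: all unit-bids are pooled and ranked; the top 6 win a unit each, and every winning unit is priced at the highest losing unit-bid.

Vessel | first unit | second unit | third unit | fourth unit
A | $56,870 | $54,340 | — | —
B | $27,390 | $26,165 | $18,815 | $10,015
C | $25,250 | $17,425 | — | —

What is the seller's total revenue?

Total revenue: $104,550

Pooled unit-bids ranked (top 6): 56,870 (A-1), 54,340 (A-2), 27,390 (B-1), 26,165 (B-2), 25,250 (C-1), 18,815 (B-3)
The (k+1)-th unit-bid is $17,425.
Allocation: A 2, B 3, C 1. Every unit priced at $17,425.
Revenue = 6 × 17,425 = $104,550.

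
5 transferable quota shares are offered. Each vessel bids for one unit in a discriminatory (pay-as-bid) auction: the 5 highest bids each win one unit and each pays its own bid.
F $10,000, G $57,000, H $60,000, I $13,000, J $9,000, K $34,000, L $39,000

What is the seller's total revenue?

Bids ranked high→low: 60,000 (H), 57,000 (G), 39,000 (L), 34,000 (K), 13,000 (I), 10,000 (F), 9,000 (J)
Top 5: H, G, L, K, I.
Total revenue = 60,000 + 57,000 + 39,000 + 34,000 + 13,000 = $203,000.

Total revenue: $203,000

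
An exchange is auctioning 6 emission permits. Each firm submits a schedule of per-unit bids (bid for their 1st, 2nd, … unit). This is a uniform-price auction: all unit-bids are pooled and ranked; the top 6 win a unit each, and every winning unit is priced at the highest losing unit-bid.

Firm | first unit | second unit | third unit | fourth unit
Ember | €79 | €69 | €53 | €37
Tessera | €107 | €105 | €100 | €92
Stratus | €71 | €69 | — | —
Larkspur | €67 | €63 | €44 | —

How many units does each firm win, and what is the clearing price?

All unit-bids, highest first — top 6: 107 (Tessera-1), 105 (Tessera-2), 100 (Tessera-3), 92 (Tessera-4), 79 (Ember-1), 71 (Stratus-1)
The (k+1)-th unit-bid is €69.
Allocation: Ember 1, Stratus 1, Tessera 4.

Ember 1, Stratus 1, Tessera 4; clearing price €69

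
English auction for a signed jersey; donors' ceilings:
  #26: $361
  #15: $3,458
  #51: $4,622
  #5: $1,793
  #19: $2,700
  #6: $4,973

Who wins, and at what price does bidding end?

Limits in order: 4,973 (#6) > 4,622 (#51) > 3,458 (#15) > 2,700 (#19) > 1,793 (#5) > 361 (#26)
Bidding ends when #51 exits at $4,622; #6 takes it.

#6 wins at $4,622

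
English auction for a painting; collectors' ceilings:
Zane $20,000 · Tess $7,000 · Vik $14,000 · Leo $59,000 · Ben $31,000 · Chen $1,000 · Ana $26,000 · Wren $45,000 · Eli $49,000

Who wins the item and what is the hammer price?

Leo wins at $49,000

Open ascending-bid auction: the price rises until one bidder remains; the winner pays the price at which the last rival dropped out.
Limits in order: 59,000 (Leo) > 49,000 (Eli) > 45,000 (Wren) > 31,000 (Ben) > 26,000 (Ana) > 20,000 (Zane) > …
Eli is the last rival to drop out, at $49,000; Leo remains and wins at that price.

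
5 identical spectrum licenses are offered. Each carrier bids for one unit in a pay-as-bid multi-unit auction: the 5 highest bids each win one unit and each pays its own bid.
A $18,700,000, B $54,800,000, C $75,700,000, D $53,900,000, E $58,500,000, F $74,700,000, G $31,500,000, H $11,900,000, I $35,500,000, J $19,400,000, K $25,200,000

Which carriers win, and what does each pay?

Sorting: 75,700,000 (C), 74,700,000 (F), 58,500,000 (E), 54,800,000 (B), 53,900,000 (D), 35,500,000 (I), 31,500,000 (G), …
Top 5: C, F, E, B, D.
Each winner pays its own bid: C $75,700,000, F $74,700,000, E $58,500,000, B $54,800,000, D $53,900,000.

C $75,700,000, F $74,700,000, E $58,500,000, B $54,800,000, D $53,900,000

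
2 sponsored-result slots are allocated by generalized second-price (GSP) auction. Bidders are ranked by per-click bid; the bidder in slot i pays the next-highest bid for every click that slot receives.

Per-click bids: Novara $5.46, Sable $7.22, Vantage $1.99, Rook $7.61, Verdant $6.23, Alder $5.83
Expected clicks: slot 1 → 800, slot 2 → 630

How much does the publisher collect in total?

Per-click bids in order: $7.61 (Rook) > $7.22 (Sable) > $6.23 (Verdant) > …
Slot 1: Rook pays $7.22 × 800 = $5776.00
Slot 2: Sable pays $6.23 × 630 = $3924.90
Total = $9700.90

Total revenue: $9700.90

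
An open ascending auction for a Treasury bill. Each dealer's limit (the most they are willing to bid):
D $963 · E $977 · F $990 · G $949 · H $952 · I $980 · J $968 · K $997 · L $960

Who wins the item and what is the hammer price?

K wins at $990

Open ascending-bid auction: the price rises until one bidder remains; the winner pays the price at which the last rival dropped out.
Sorting limits: 997 (K) > 990 (F) > 980 (I) > 977 (E) > 968 (J) > 963 (D) > …
Bidding ends when F exits at $990; K takes it.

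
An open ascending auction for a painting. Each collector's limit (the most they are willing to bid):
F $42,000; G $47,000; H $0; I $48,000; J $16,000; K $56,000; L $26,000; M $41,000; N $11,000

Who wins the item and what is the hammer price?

Sorting limits: 56,000 (K) > 48,000 (I) > 47,000 (G) > 42,000 (F) > 41,000 (M) > 26,000 (L) > …
Once the price passes $48,000, only K is left; the hammer falls at I's limit of $48,000.

K wins at $48,000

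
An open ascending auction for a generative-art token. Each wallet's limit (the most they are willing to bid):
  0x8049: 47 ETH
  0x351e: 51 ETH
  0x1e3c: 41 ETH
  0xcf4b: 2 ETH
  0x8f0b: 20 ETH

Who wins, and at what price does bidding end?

Sorting limits: 51 (0x351e) > 47 (0x8049) > 41 (0x1e3c) > 20 (0x8f0b) > 2 (0xcf4b)
Once the price passes 47 ETH, only 0x351e is left; the hammer falls at 0x8049's limit of 47 ETH.

0x351e wins at 47 ETH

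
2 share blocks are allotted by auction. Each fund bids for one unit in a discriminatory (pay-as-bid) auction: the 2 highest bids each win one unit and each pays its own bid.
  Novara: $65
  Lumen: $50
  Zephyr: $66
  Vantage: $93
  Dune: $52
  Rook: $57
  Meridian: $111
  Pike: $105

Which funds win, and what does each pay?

Meridian $111, Pike $105

Ordering the bids: 111 (Meridian), 105 (Pike), 93 (Vantage), 66 (Zephyr), …
Winners (2 units): Meridian, Pike.
Each winner pays its own bid: Meridian $111, Pike $105.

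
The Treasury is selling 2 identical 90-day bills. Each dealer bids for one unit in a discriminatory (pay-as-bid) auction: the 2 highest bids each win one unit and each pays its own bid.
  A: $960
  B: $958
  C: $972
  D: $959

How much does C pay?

C pays $972

Ordering the bids: 972 (C), 960 (A), 959 (D), 958 (B)
Winners (2 units): C, A.
C wins → own bid $972.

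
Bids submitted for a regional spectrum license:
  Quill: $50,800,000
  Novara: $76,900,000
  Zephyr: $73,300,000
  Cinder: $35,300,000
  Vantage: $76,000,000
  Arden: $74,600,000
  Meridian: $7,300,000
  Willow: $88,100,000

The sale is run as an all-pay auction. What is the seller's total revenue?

Total revenue: $482,300,000

Bids in order: 88,100,000 (Willow) > 76,900,000 (Novara) > 76,000,000 (Vantage) > 74,600,000 (Arden) > 73,300,000 (Zephyr) > 50,800,000 (Quill) > …
Willow wins with the top bid; all bids are sunk regardless.
Every bidder forfeits their bid regardless of winning.
Revenue = 50,800,000 + 76,900,000 + 73,300,000 + 35,300,000 + 76,000,000 + 74,600,000 + 7,300,000 + 88,100,000 = $482,300,000.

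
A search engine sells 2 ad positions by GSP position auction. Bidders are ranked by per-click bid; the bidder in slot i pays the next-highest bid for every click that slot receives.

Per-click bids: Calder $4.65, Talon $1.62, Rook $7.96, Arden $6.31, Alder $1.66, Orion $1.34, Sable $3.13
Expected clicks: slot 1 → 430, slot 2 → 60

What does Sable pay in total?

Ranked by bid: $7.96 (Rook) > $6.31 (Arden) > $4.65 (Calder) > …
Sable ranks below slot 2 → no slot, pays nothing.

Sable pays $0.00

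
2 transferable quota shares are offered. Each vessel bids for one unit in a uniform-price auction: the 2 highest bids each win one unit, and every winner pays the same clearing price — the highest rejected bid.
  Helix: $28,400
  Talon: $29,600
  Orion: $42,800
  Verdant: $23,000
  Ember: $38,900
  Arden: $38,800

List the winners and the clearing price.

Ordering the bids: 42,800 (Orion), 38,900 (Ember), 38,800 (Arden), 29,600 (Talon), …
Top 2: Orion, Ember.
Clearing price = highest rejected bid = $38,800.

Orion, Ember; each pays $38,800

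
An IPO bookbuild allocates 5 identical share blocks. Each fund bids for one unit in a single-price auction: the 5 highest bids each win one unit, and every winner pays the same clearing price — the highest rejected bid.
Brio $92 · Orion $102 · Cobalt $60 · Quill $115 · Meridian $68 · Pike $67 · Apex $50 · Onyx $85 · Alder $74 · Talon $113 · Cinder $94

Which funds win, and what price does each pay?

Ordering the bids: 115 (Quill), 113 (Talon), 102 (Orion), 94 (Cinder), 92 (Brio), 85 (Onyx), 74 (Alder), …
Winners (5 units): Quill, Talon, Orion, Cinder, Brio.
Clearing price = highest rejected bid = $85.

Quill, Talon, Orion, Cinder, Brio; each pays $85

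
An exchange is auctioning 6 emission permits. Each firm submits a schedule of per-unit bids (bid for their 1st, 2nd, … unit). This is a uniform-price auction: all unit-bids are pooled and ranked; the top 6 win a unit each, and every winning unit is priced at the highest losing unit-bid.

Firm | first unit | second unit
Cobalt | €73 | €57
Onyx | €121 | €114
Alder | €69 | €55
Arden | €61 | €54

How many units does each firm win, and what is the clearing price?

Alder 1, Arden 1, Cobalt 2, Onyx 2; clearing price €55

All unit-bids, highest first — top 6: 121 (Onyx-1), 114 (Onyx-2), 73 (Cobalt-1), 69 (Alder-1), 61 (Arden-1), 57 (Cobalt-2)
First bid not allocated: €55.
Allocation: Alder 1, Arden 1, Cobalt 2, Onyx 2.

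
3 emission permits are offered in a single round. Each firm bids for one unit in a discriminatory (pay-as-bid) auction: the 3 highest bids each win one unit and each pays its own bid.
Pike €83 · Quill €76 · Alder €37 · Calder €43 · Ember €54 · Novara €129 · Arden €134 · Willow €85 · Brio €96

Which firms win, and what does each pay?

Sorting: 134 (Arden), 129 (Novara), 96 (Brio), 85 (Willow), 83 (Pike), …
Top 3: Arden, Novara, Brio.
Each winner pays its own bid: Arden €134, Novara €129, Brio €96.

Arden €134, Novara €129, Brio €96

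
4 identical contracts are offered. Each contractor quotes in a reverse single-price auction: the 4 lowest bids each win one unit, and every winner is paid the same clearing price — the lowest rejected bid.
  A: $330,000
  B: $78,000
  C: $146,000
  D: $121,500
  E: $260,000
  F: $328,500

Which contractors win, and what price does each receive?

B, D, C, E; each is paid $328,500

Bids ranked low→high: 78,000 (B), 121,500 (D), 146,000 (C), 260,000 (E), 328,500 (F), 330,000 (A)
Winners (4 units): B, D, C, E.
Clearing price = lowest rejected bid = $328,500.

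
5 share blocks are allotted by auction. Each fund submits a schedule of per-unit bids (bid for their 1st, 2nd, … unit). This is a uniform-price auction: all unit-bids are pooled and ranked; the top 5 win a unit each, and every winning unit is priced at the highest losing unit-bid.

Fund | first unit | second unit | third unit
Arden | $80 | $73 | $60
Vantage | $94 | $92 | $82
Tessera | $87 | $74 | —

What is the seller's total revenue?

Merging the schedules and taking the best 5: 94 (Vantage-1), 92 (Vantage-2), 87 (Tessera-1), 82 (Vantage-3), 80 (Arden-1)
Highest rejected unit-bid = $74.
Allocation: Arden 1, Tessera 1, Vantage 3. Every unit priced at $74.
Revenue = 5 × 74 = $370.

Total revenue: $370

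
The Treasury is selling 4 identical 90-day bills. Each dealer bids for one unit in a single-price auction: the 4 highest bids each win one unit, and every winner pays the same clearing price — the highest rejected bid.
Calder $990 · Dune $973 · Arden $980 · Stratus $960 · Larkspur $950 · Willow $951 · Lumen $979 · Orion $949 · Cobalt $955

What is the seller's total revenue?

Bids ranked high→low: 990 (Calder), 980 (Arden), 979 (Lumen), 973 (Dune), 960 (Stratus), 955 (Cobalt), …
Winners (4 units): Calder, Arden, Lumen, Dune.
Clearing price = highest rejected bid = $960.
Total revenue = 4 × $960 = $3,840.

Total revenue: $3,840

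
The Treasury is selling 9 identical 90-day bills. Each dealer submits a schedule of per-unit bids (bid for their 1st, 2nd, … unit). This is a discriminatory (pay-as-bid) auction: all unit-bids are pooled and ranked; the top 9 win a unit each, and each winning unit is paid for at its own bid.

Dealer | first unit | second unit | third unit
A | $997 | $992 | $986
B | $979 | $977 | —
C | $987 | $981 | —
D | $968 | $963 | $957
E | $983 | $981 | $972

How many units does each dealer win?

A 3, B 2, C 2, E 2

Merging the schedules and taking the best 9: 997 (A-1), 992 (A-2), 987 (C-1), 986 (A-3), 983 (E-1), 981 (C-2), 981 (E-2), 979 (B-1), 977 (B-2)
Next rejected bid: $972 (not a price — pay-as-bid).
Allocation: A 3, B 2, C 2, E 2.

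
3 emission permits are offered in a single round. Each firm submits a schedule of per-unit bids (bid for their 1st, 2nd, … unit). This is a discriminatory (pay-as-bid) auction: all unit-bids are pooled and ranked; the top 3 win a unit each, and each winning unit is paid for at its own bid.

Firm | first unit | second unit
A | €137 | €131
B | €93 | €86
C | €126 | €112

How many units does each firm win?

Pooled unit-bids ranked (top 3): 137 (A-1), 131 (A-2), 126 (C-1)
Next rejected bid: €112 (not a price — pay-as-bid).
Allocation: A 2, C 1.

A 2, C 1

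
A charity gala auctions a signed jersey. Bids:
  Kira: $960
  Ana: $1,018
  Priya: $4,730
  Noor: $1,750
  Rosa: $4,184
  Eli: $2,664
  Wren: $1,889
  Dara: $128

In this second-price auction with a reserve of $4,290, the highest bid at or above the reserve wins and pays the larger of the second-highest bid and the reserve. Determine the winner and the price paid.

Sorting bids: 4,730 (Priya) > 4,184 (Rosa) > 2,664 (Eli) > 1,889 (Wren) > 1,750 (Noor) > 1,018 (Ana) > …
Priya has the top bid at or above the reserve ($4,730).
max(second-highest $4,184, reserve $4,290) = $4,290.

Priya pays $4,290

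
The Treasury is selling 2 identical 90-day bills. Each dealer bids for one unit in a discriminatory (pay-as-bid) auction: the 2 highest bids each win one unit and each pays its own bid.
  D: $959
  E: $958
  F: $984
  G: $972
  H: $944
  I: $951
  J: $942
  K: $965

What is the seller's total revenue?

Total revenue: $1,956

Ordering the bids: 984 (F), 972 (G), 965 (K), 959 (D), …
Winners (2 units): F, G.
Total revenue = 984 + 972 = $1,956.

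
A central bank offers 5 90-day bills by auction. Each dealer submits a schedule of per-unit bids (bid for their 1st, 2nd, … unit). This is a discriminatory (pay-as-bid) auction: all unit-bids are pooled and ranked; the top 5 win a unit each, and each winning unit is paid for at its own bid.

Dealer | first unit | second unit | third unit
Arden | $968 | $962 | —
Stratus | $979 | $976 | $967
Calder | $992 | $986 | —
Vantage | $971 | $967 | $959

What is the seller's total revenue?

Total revenue: $4,904

Pooled unit-bids ranked (top 5): 992 (Calder-1), 986 (Calder-2), 979 (Stratus-1), 976 (Stratus-2), 971 (Vantage-1)
Next rejected bid: $968 (not a price — pay-as-bid).
Each winning unit pays its own bid.
Revenue = 992 + 986 + 979 + 976 + 971 = $4,904.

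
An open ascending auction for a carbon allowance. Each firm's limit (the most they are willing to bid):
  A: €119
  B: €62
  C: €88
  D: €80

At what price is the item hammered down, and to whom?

Limits ranked: 119 (A) > 88 (C) > 80 (D) > 62 (B)
C is the last rival to drop out, at €88; A remains and wins at that price.

A wins at €88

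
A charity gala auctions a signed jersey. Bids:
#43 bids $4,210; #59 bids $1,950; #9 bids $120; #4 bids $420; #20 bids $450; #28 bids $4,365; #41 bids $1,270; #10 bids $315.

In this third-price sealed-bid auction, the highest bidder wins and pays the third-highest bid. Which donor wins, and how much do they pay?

Bids in order: 4,365 (#28) > 4,210 (#43) > 1,950 (#59) > 1,270 (#41) > 450 (#20) > 420 (#4) > …
#28 is highest; pays the third-highest bid, $1,950.

#28 pays $1,950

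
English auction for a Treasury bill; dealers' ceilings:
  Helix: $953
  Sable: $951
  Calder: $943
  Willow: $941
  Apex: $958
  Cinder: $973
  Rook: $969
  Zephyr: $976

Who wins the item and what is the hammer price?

Limits in order: 976 (Zephyr) > 973 (Cinder) > 969 (Rook) > 958 (Apex) > 953 (Helix) > 951 (Sable) > …
Cinder is the last rival to drop out, at $973; Zephyr remains and wins at that price.

Zephyr wins at $973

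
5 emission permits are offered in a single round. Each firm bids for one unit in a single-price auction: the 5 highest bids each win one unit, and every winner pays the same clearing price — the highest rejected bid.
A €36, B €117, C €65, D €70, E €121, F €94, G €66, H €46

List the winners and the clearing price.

Bids ranked high→low: 121 (E), 117 (B), 94 (F), 70 (D), 66 (G), 65 (C), 46 (H), …
The 5 highest are E, B, F, D, G.
First losing bid is C's €65, which sets the uniform price.

E, B, F, D, G; each pays €65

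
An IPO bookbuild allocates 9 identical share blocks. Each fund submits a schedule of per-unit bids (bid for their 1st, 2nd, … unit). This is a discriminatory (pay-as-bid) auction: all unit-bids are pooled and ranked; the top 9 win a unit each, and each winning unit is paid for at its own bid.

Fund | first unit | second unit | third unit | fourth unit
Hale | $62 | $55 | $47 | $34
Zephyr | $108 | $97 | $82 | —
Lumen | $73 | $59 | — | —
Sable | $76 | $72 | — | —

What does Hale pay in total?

Pooled unit-bids ranked (top 9): 108 (Zephyr-1), 97 (Zephyr-2), 82 (Zephyr-3), 76 (Sable-1), 73 (Lumen-1), 72 (Sable-2), 62 (Hale-1), 59 (Lumen-2), 55 (Hale-2)
Next rejected bid: $47 (not a price — pay-as-bid).
Hale's winning unit-bids: 62 + 55 = $117.

Hale pays $117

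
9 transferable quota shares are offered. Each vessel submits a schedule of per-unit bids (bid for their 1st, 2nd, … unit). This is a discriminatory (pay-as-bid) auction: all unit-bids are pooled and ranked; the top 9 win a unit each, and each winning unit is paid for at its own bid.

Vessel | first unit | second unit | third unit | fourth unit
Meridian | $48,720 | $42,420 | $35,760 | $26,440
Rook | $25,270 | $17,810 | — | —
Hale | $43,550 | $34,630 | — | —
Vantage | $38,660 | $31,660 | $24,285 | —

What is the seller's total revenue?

Total revenue: $327,110

All unit-bids, highest first — top 9: 48,720 (Meridian-1), 43,550 (Hale-1), 42,420 (Meridian-2), 38,660 (Vantage-1), 35,760 (Meridian-3), 34,630 (Hale-2), 31,660 (Vantage-2), 26,440 (Meridian-4), 25,270 (Rook-1)
Next rejected bid: $24,285 (not a price — pay-as-bid).
Each winning unit pays its own bid.
Revenue = 48,720 + 43,550 + 42,420 + 38,660 + 35,760 + 34,630 + 31,660 + 26,440 + 25,270 = $327,110.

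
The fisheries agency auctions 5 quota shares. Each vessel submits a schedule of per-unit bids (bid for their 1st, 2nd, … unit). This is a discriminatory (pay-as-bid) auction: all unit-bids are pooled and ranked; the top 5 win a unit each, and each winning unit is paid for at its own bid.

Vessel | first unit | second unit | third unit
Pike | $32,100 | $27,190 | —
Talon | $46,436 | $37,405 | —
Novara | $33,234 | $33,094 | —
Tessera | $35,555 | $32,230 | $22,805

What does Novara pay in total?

Novara pays $66,328

Merging the schedules and taking the best 5: 46,436 (Talon-1), 37,405 (Talon-2), 35,555 (Tessera-1), 33,234 (Novara-1), 33,094 (Novara-2)
Next rejected bid: $32,230 (not a price — pay-as-bid).
Novara's winning unit-bids: 33,234 + 33,094 = $66,328.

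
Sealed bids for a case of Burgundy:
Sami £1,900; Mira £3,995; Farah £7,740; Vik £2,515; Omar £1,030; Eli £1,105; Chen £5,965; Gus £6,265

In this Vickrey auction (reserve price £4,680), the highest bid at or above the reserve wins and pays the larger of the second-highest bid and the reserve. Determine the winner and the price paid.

Farah pays £6,265

Bids ranked: 7,740 (Farah) > 6,265 (Gus) > 5,965 (Chen) > 3,995 (Mira) > 2,515 (Vik) > 1,900 (Sami) > …
Highest eligible bid: Farah at £7,740.
Second-highest bid £6,265 exceeds the reserve £4,680 → payment £6,265.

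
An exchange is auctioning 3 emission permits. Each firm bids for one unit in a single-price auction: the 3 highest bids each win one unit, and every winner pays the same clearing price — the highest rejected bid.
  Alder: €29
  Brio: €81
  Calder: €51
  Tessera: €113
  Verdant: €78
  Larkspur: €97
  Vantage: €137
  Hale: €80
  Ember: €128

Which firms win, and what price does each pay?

Sorting: 137 (Vantage), 128 (Ember), 113 (Tessera), 97 (Larkspur), 81 (Brio), …
Winners (3 units): Vantage, Ember, Tessera.
Clearing price = highest rejected bid = €97.

Vantage, Ember, Tessera; each pays €97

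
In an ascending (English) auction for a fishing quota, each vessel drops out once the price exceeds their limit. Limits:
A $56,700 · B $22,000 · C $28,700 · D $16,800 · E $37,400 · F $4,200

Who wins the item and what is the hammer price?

A wins at $37,400

Rule: the price rises until one bidder remains; the winner pays the price at which the last rival dropped out.
Sorting limits: 56,700 (A) > 37,400 (E) > 28,700 (C) > 22,000 (B) > 16,800 (D) > 4,200 (F)
Bidding ends when E exits at $37,400; A takes it.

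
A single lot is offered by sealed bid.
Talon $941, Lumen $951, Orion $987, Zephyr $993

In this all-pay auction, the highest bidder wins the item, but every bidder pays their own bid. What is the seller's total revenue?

All-pay auction: the highest bidder wins the item, but every bidder pays their own bid.
Bids in order: 993 (Zephyr) > 987 (Orion) > 951 (Lumen) > 941 (Talon)
Every bidder forfeits their bid regardless of winning.
Revenue = 941 + 951 + 987 + 993 = $3,872.

Total revenue: $3,872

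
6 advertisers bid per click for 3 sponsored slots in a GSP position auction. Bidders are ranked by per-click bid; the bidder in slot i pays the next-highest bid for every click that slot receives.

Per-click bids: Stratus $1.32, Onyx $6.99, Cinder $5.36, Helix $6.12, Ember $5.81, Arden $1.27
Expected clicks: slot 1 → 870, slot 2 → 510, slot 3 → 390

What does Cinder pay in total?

Cinder pays $0.00

Per-click bids in order: $6.99 (Onyx) > $6.12 (Helix) > $5.81 (Ember) > $5.36 (Cinder) > …
Cinder ranks below slot 3 → no slot, pays nothing.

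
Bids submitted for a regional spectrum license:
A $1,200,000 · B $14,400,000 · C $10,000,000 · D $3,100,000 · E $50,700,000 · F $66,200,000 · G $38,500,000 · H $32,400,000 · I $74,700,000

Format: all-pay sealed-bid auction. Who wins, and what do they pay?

I pays $74,700,000

Bids ranked: 74,700,000 (I) > 66,200,000 (F) > 50,700,000 (E) > 38,500,000 (G) > 32,400,000 (H) > 14,400,000 (B) > …
I wins with the top bid; all bids are sunk regardless.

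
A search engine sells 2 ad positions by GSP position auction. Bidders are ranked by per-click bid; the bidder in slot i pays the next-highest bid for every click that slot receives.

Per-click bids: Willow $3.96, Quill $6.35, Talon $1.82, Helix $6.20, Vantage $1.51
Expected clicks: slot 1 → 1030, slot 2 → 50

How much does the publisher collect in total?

Sorting advertisers: $6.35 (Quill) > $6.20 (Helix) > $3.96 (Willow) > …
Slot 1: Quill pays $6.20 × 1030 = $6386.00
Slot 2: Helix pays $3.96 × 50 = $198.00
Total = $6584.00

Total revenue: $6584.00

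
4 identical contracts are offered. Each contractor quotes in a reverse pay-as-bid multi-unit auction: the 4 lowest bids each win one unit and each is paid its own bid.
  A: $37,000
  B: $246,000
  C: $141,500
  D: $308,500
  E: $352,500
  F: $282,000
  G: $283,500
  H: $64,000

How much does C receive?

C is paid $141,500

Sorting: 37,000 (A), 64,000 (H), 141,500 (C), 246,000 (B), 282,000 (F), 283,500 (G), …
Lowest 4: A, H, C, B.
C wins → own bid $141,500.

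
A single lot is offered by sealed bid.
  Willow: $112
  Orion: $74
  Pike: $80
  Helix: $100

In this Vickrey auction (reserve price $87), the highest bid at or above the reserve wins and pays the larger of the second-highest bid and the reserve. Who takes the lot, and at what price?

Willow pays $100

Vickrey auction (reserve price $87): the highest bid at or above the reserve wins and pays the larger of the second-highest bid and the reserve.
Bids ranked: 112 (Willow) > 100 (Helix) > 80 (Pike) > 74 (Orion)
Willow has the top bid at or above the reserve ($112).
Second-highest bid $100 exceeds the reserve $87 → payment $100.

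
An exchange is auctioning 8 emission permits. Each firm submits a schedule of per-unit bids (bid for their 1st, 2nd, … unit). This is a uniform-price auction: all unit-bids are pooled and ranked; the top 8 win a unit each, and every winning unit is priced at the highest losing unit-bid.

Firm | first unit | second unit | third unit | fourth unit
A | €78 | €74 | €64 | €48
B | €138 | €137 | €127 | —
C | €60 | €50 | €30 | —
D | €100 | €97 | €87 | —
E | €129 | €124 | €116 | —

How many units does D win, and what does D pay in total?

All unit-bids, highest first — top 8: 138 (B-1), 137 (B-2), 129 (E-1), 127 (B-3), 124 (E-2), 116 (E-3), 100 (D-1), 97 (D-2)
The (k+1)-th unit-bid is €87.
D wins 2 unit(s) at €87 each.

D: 2 units, pays €174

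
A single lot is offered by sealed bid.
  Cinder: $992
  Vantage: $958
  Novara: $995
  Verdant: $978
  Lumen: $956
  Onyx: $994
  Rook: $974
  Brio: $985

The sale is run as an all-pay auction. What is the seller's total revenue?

Total revenue: $7,832

Bids in order: 995 (Novara) > 994 (Onyx) > 992 (Cinder) > 985 (Brio) > 978 (Verdant) > 974 (Rook) > …
Novara wins with the top bid; all bids are sunk regardless.
Every bidder forfeits their bid regardless of winning.
Revenue = 992 + 958 + 995 + 978 + 956 + 994 + 974 + 985 = $7,832.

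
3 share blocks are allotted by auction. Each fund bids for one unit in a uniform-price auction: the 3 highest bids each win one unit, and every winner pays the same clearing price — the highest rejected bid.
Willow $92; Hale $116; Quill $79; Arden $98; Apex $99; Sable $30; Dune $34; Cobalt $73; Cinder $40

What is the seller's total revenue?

Bids ranked high→low: 116 (Hale), 99 (Apex), 98 (Arden), 92 (Willow), 79 (Quill), …
Top 3: Hale, Apex, Arden.
Clearing price = highest rejected bid = $92.
Total revenue = 3 × $92 = $276.

Total revenue: $276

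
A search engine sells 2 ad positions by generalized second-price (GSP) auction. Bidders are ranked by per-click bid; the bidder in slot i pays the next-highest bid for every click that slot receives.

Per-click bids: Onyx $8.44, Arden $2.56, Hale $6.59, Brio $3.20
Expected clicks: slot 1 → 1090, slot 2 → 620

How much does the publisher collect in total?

Per-click bids in order: $8.44 (Onyx) > $6.59 (Hale) > $3.20 (Brio) > …
Slot 1: Onyx pays $6.59 × 1090 = $7183.10
Slot 2: Hale pays $3.20 × 620 = $1984.00
Total = $9167.10

Total revenue: $9167.10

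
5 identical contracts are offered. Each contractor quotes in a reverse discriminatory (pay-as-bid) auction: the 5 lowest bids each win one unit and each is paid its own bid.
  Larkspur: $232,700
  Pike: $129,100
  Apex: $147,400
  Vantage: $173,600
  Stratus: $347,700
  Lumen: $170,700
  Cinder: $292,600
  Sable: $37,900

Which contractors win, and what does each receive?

Bids ranked low→high: 37,900 (Sable), 129,100 (Pike), 147,400 (Apex), 170,700 (Lumen), 173,600 (Vantage), 232,700 (Larkspur), 292,600 (Cinder), …
Lowest 5: Sable, Pike, Apex, Lumen, Vantage.
Each winner is paid its own bid: Sable $37,900, Pike $129,100, Apex $147,400, Lumen $170,700, Vantage $173,600.

Sable $37,900, Pike $129,100, Apex $147,400, Lumen $170,700, Vantage $173,600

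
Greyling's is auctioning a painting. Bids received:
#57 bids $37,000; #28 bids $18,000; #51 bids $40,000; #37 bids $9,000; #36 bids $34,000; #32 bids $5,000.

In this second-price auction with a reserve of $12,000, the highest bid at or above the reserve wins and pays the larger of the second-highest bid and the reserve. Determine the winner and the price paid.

#51 pays $37,000

Bids in order: 40,000 (#51) > 37,000 (#57) > 34,000 (#36) > 18,000 (#28) > 9,000 (#37) > 5,000 (#32)
Highest eligible bid: #51 at $40,000.
max(second-highest $37,000, reserve $12,000) = $37,000; the reserve does not bind.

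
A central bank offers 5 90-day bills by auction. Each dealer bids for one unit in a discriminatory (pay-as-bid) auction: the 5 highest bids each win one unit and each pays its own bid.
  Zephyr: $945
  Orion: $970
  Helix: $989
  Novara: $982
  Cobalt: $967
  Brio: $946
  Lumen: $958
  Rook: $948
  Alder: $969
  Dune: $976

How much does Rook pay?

Sorting: 989 (Helix), 982 (Novara), 976 (Dune), 970 (Orion), 969 (Alder), 967 (Cobalt), 958 (Lumen), …
The 5 highest are Helix, Novara, Dune, Orion, Alder.
Rook does not win → $0.

Rook pays $0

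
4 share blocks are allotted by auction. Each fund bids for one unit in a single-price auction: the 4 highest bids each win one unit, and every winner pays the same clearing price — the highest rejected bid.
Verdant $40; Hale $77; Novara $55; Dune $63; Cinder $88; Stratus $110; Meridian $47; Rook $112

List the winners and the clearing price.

Rook, Stratus, Cinder, Hale; each pays $63

Bids ranked high→low: 112 (Rook), 110 (Stratus), 88 (Cinder), 77 (Hale), 63 (Dune), 55 (Novara), …
Winners (4 units): Rook, Stratus, Cinder, Hale.
Highest unsuccessful bid: $63 → clearing price.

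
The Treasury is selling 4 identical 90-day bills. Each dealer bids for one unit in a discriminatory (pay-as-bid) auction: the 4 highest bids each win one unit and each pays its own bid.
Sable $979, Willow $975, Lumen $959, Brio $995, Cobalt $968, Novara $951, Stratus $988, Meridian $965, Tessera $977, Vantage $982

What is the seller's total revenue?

Total revenue: $3,944

Ordering the bids: 995 (Brio), 988 (Stratus), 982 (Vantage), 979 (Sable), 977 (Tessera), 975 (Willow), …
The 4 highest are Brio, Stratus, Vantage, Sable.
Total revenue = 995 + 988 + 982 + 979 = $3,944.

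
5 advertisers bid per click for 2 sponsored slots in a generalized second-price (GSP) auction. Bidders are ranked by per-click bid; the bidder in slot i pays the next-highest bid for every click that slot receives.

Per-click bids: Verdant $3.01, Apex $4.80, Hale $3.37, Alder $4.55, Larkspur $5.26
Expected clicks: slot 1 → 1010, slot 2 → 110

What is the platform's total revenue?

Total revenue: $5348.50

Per-click bids in order: $5.26 (Larkspur) > $4.80 (Apex) > $4.55 (Alder) > …
Slot 1: Larkspur pays $4.80 × 1010 = $4848.00
Slot 2: Apex pays $4.55 × 110 = $500.50
Total = $5348.50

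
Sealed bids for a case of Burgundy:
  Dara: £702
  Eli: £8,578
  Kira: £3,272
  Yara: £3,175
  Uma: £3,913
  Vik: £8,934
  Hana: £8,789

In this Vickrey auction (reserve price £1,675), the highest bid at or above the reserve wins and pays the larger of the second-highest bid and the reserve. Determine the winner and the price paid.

Bids in order: 8,934 (Vik) > 8,789 (Hana) > 8,578 (Eli) > 3,913 (Uma) > 3,272 (Kira) > 3,175 (Yara) > …
Vik has the top bid at or above the reserve (£8,934).
Second-highest bid £8,789 exceeds the reserve £1,675 → payment £8,789.

Vik pays £8,789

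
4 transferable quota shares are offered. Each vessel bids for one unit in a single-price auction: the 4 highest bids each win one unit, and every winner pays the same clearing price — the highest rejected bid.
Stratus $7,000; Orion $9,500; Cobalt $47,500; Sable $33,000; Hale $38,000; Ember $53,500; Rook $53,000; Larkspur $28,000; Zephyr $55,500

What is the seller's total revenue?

Sorting: 55,500 (Zephyr), 53,500 (Ember), 53,000 (Rook), 47,500 (Cobalt), 38,000 (Hale), 33,000 (Sable), …
Top 4: Zephyr, Ember, Rook, Cobalt.
Highest unsuccessful bid: $38,000 → clearing price.
Total revenue = 4 × $38,000 = $152,000.

Total revenue: $152,000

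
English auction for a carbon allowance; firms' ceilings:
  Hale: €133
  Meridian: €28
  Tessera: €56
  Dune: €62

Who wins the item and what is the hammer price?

Limits in order: 133 (Hale) > 62 (Dune) > 56 (Tessera) > 28 (Meridian)
Bidding ends when Dune exits at €62; Hale takes it.

Hale wins at €62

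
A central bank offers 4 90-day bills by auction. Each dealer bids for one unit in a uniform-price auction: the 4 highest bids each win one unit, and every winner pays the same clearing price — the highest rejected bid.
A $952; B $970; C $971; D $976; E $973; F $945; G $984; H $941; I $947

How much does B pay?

Sorting: 984 (G), 976 (D), 973 (E), 971 (C), 970 (B), 952 (A), …
Winners (4 units): G, D, E, C.
Clearing price = highest rejected bid = $970.
B does not win → pays $0.

B pays $0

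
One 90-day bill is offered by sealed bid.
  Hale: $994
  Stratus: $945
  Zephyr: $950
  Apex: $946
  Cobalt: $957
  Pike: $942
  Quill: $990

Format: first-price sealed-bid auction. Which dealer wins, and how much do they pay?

First-price sealed-bid auction: the highest bidder wins and pays their own bid.
Sorting bids: 994 (Hale) > 990 (Quill) > 957 (Cobalt) > 950 (Zephyr) > 946 (Apex) > 945 (Stratus) > …
First-price: Hale pays what they bid, $994.

Hale pays $994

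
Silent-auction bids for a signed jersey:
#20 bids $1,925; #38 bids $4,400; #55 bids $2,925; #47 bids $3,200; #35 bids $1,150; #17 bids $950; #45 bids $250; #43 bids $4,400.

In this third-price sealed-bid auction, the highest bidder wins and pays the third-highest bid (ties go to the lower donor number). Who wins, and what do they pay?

#38 pays $3,200

Third-price sealed-bid auction: the highest bidder wins and pays the third-highest bid.
Sorting bids: 4,400 (#38) > 4,400 (#43) > 3,200 (#47) > 2,925 (#55) > 1,925 (#20) > 1,150 (#35) > …
#38 and #43 tie at $4,400; tie-break gives it to #38.
#38 wins; payment is bid #3 in the ranking = $3,200.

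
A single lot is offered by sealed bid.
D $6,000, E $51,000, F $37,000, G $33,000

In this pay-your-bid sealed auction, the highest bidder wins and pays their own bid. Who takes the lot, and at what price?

Sorting bids: 51,000 (E) > 37,000 (F) > 33,000 (G) > 6,000 (D)
E has the highest bid and pays exactly that: $51,000.

E pays $51,000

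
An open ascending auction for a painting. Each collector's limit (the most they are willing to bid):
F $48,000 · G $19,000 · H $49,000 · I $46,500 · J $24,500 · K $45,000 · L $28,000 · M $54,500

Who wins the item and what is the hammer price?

M wins at $49,000

Limits ranked: 54,500 (M) > 49,000 (H) > 48,000 (F) > 46,500 (I) > 45,000 (K) > 28,000 (L) > …
Bidding ends when H exits at $49,000; M takes it.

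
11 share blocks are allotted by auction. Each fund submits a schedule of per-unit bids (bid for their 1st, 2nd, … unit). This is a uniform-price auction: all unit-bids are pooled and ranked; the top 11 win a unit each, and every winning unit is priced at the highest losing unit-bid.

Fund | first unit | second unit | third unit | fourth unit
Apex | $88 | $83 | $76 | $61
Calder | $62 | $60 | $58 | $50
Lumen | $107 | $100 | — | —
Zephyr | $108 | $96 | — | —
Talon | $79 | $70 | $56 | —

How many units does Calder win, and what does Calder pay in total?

All unit-bids, highest first — top 11: 108 (Zephyr-1), 107 (Lumen-1), 100 (Lumen-2), 96 (Zephyr-2), 88 (Apex-1), 83 (Apex-2), 79 (Talon-1), 76 (Apex-3), 70 (Talon-2), 62 (Calder-1), 61 (Apex-4)
First bid not allocated: $60.
Calder wins 1 unit(s) at $60 each.

Calder: 1 unit, pays $60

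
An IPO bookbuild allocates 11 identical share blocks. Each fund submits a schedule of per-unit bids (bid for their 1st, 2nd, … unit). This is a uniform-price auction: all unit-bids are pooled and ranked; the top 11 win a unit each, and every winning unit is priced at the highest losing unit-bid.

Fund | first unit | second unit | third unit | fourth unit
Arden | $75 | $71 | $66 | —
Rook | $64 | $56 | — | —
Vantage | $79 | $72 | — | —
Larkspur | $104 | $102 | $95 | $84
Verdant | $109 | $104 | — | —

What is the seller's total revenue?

Total revenue: $704

Merging the schedules and taking the best 11: 109 (Verdant-1), 104 (Larkspur-1), 104 (Verdant-2), 102 (Larkspur-2), 95 (Larkspur-3), 84 (Larkspur-4), 79 (Vantage-1), 75 (Arden-1), 72 (Vantage-2), 71 (Arden-2), 66 (Arden-3)
Highest rejected unit-bid = $64.
Allocation: Arden 3, Larkspur 4, Vantage 2, Verdant 2. Every unit priced at $64.
Revenue = 11 × 64 = $704.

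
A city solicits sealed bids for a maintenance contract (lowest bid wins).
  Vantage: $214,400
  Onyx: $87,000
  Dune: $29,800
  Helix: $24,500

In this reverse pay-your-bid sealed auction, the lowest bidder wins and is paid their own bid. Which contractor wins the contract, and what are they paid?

Helix is paid $24,500

Rule: the lowest bidder wins and is paid their own bid.
Bids ranked: 24,500 (Helix) < 29,800 (Dune) < 87,000 (Onyx) < 214,400 (Vantage)
Helix has the lowest bid and is paid exactly that: $24,500.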